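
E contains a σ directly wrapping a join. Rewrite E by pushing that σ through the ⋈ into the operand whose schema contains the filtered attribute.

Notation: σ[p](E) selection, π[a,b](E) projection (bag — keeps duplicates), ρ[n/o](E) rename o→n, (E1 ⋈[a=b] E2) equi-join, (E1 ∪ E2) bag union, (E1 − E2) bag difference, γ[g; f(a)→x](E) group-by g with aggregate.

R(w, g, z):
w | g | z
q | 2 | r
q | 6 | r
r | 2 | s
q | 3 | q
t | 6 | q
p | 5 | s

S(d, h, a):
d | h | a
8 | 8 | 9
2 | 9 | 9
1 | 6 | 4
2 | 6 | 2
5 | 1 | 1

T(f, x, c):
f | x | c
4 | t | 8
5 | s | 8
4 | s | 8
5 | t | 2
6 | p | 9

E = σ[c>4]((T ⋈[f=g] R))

σ filters on c, owned by the left side.
E' = (σ[c>4](T) ⋈[f=g] R)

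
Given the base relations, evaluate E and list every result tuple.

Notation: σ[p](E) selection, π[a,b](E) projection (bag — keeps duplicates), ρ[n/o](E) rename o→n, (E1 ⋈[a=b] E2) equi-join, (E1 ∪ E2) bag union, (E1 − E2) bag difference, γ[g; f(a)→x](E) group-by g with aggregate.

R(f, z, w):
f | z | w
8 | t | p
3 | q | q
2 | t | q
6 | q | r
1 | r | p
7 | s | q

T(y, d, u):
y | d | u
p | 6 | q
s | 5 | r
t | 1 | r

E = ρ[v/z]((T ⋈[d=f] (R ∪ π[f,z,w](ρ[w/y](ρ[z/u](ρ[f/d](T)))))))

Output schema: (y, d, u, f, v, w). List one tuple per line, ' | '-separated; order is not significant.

Row counts bottom-up:
  T → 3
  R → 6
  T → 3
  ρ[f/d](T) → 3
  ρ[z/u](ρ[f/d](T)) → 3
  ρ[w/y](ρ[z/u](ρ[f/d](T))) → 3
  π[f,z,w](ρ[w/y](ρ[z/u](ρ[f/d](T)))) → 3
  (R ∪ π[f,z,w](ρ[w/y](ρ[z/u](ρ[f/d](T))))) → 9
  (T ⋈[d=f] (R ∪ π[f,z,w](ρ[w/y](ρ[z/u](ρ[f/d](T)))))) → 5
  ρ[v/z]((T ⋈[d=f] (R ∪ π[f,z,w](ρ[w/y](ρ[z/u](ρ[f/d](T))))))) → 5

== RESULT ==
y | d | u | f | v | w
p | 6 | q | 6 | q | p
p | 6 | q | 6 | q | r
s | 5 | r | 5 | r | s
t | 1 | r | 1 | r | p
t | 1 | r | 1 | r | t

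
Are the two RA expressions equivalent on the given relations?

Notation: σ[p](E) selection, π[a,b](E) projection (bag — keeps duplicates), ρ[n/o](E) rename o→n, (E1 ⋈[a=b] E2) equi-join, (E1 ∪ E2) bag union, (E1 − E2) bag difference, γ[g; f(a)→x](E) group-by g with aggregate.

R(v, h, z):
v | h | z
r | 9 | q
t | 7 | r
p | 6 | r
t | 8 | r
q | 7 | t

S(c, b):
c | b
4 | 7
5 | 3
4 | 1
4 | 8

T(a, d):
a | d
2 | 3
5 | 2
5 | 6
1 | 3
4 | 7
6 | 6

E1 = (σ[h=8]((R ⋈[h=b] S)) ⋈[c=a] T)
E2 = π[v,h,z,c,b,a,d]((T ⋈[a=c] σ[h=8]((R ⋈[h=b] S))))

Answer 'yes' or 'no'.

E1 stepwise |·|:
  R → 5
  S → 4
  (R ⋈[h=b] S) → 3
  σ[h=8]((R ⋈[h=b] S)) → 1
  T → 6
  (σ[h=8]((R ⋈[h=b] S)) ⋈[c=a] T) → 1
E2 stepwise |·|:
  T → 6
  R → 5
  S → 4
  (R ⋈[h=b] S) → 3
  σ[h=8]((R ⋈[h=b] S)) → 1
  (T ⋈[a=c] σ[h=8]((R ⋈[h=b] S))) → 1
  π[v,h,z,c,b,a,d]((T ⋈[a=c] σ[h=8]((R ⋈[h=b] S)))) → 1

E1 and E2 produce the same multiset:
v | h | z | c | b | a | d
t | 8 | r | 4 | 8 | 4 | 7

yes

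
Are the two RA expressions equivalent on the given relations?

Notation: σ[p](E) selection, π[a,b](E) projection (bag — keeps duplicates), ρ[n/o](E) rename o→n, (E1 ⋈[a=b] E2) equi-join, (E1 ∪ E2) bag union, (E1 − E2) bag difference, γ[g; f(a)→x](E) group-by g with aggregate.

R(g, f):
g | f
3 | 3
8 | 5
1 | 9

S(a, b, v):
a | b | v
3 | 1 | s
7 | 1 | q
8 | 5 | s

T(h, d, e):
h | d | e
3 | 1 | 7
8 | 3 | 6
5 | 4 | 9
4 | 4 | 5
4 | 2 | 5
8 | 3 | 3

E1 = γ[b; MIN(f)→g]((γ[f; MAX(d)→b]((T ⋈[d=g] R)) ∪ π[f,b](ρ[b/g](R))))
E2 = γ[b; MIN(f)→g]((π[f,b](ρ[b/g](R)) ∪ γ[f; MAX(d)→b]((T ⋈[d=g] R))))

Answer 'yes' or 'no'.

E1 stepwise |·|:
  T → 6
  R → 3
  (T ⋈[d=g] R) → 3
  γ[f; MAX(d)→b]((T ⋈[d=g] R)) → 2
  R → 3
  ρ[b/g](R) → 3
  π[f,b](ρ[b/g](R)) → 3
  (γ[f; MAX(d)→b]((T ⋈[d=g] R)) ∪ π[f,b](ρ[b/g](R))) → 5
  γ[b; MIN(f)→g]((γ[f; MAX(d)→b]((T ⋈[d=g] R)) ∪ π[f,b](ρ[b/g](R)))) → 3
E2 stepwise |·|:
  R → 3
  ρ[b/g](R) → 3
  π[f,b](ρ[b/g](R)) → 3
  T → 6
  R → 3
  (T ⋈[d=g] R) → 3
  γ[f; MAX(d)→b]((T ⋈[d=g] R)) → 2
  (π[f,b](ρ[b/g](R)) ∪ γ[f; MAX(d)→b]((T ⋈[d=g] R))) → 5
  γ[b; MIN(f)→g]((π[f,b](ρ[b/g](R)) ∪ γ[f; MAX(d)→b]((T ⋈[d=g] R)))) → 3

E1 and E2 produce the same multiset:
b | g
1 | 9
3 | 3
8 | 5

yes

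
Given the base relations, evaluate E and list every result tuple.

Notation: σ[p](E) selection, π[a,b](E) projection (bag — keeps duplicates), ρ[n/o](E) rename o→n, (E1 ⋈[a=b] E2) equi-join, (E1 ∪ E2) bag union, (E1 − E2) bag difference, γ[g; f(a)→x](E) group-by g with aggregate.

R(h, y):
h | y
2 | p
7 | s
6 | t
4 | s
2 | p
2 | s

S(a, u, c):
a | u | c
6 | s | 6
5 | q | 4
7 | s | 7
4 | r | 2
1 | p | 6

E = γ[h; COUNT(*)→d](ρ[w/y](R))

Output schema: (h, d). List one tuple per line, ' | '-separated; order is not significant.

Subexpression sizes:
  R → 6
  ρ[w/y](R) → 6
  γ[h; COUNT(*)→d](ρ[w/y](R)) → 4

== RESULT ==
h | d
2 | 3
4 | 1
6 | 1
7 | 1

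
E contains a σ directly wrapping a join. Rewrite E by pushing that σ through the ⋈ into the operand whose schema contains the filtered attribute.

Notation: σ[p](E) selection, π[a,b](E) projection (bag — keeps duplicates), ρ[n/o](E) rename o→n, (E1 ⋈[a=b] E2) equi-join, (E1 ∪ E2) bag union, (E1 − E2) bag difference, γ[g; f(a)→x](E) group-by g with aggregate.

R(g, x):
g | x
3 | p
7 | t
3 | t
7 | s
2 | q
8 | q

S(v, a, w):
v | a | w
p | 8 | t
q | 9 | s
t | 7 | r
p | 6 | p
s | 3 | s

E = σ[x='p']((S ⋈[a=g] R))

σ filters on x, owned by the right side.
E' = (S ⋈[a=g] σ[x='p'](R))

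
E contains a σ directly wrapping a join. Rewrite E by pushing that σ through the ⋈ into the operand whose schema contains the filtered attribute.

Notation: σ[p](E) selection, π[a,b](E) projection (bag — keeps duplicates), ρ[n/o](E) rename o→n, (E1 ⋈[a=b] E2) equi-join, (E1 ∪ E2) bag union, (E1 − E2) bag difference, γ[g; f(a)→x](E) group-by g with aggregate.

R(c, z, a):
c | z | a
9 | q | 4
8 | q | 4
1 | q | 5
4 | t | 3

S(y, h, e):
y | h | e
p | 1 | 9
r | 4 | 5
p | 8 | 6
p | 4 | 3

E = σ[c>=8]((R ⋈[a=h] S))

σ filters on c, owned by the left side.
E' = (σ[c>=8](R) ⋈[a=h] S)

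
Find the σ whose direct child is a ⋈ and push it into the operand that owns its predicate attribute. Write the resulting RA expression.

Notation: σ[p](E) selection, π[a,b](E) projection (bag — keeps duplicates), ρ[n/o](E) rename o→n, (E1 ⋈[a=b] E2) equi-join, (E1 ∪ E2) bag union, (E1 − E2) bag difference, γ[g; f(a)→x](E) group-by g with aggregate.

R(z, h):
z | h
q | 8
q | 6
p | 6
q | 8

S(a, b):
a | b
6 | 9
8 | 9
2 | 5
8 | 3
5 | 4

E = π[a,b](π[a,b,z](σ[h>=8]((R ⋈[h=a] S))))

σ filters on h, owned by the left side.
E' = π[a,b](π[a,b,z]((σ[h>=8](R) ⋈[h=a] S)))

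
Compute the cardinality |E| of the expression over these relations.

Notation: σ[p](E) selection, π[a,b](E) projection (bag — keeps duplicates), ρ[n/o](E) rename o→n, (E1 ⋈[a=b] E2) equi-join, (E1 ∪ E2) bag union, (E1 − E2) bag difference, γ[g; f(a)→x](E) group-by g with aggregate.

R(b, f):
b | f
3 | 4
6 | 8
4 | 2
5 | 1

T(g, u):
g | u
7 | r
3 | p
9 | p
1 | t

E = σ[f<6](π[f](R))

Stepwise |·|:
  R → 4
  π[f](R) → 4
  σ[f<6](π[f](R)) → 3

|E| = 3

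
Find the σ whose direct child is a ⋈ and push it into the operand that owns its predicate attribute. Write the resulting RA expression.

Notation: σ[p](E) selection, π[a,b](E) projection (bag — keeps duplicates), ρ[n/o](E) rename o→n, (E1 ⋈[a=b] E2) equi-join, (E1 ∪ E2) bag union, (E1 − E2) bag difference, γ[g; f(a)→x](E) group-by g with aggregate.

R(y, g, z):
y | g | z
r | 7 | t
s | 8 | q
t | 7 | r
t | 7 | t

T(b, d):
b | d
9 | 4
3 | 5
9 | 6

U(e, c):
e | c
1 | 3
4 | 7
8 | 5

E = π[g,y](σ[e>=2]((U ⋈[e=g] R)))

σ filters on e, owned by the left side.
E' = π[g,y]((σ[e>=2](U) ⋈[e=g] R))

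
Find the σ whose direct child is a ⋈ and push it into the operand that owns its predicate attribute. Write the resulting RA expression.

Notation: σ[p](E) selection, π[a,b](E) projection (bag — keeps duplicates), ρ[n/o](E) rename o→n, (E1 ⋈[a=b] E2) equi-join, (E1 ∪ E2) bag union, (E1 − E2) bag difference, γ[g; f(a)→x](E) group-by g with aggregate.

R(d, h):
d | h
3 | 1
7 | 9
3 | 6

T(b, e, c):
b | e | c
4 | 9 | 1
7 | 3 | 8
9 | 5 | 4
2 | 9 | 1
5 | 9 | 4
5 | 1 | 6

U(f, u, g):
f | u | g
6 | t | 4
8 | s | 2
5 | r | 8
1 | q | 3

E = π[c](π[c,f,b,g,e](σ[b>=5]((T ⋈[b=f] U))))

σ filters on b, owned by the left side.
E' = π[c](π[c,f,b,g,e]((σ[b>=5](T) ⋈[b=f] U)))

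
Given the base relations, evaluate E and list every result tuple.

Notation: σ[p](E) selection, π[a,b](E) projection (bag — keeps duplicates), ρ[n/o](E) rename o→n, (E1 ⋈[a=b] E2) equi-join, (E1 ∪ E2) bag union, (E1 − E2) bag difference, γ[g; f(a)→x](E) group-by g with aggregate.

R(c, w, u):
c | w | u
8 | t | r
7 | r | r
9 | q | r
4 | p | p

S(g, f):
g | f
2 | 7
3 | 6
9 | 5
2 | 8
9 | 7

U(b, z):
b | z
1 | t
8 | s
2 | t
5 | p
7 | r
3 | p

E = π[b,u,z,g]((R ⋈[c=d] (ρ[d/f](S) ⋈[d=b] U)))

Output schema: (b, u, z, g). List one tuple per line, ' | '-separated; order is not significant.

Per-node cardinality:
  R → 4
  S → 5
  ρ[d/f](S) → 5
  U → 6
  (ρ[d/f](S) ⋈[d=b] U) → 4
  (R ⋈[c=d] (ρ[d/f](S) ⋈[d=b] U)) → 3
  π[b,u,z,g]((R ⋈[c=d] (ρ[d/f](S) ⋈[d=b] U))) → 3

== RESULT ==
b | u | z | g
7 | r | r | 2
7 | r | r | 9
8 | r | s | 2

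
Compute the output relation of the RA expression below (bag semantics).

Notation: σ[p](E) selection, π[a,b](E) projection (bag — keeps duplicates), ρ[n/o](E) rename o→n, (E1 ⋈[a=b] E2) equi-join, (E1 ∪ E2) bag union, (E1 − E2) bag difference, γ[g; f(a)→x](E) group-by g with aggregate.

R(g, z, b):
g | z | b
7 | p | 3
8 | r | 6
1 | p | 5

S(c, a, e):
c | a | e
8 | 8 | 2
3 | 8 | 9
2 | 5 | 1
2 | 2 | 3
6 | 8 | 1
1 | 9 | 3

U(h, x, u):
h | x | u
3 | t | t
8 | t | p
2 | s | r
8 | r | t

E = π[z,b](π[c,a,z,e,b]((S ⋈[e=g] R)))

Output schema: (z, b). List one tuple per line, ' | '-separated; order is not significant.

Row counts bottom-up:
  S → 6
  R → 3
  (S ⋈[e=g] R) → 2
  π[c,a,z,e,b]((S ⋈[e=g] R)) → 2
  π[z,b](π[c,a,z,e,b]((S ⋈[e=g] R))) → 2

== RESULT ==
z | b
p | 5
p | 5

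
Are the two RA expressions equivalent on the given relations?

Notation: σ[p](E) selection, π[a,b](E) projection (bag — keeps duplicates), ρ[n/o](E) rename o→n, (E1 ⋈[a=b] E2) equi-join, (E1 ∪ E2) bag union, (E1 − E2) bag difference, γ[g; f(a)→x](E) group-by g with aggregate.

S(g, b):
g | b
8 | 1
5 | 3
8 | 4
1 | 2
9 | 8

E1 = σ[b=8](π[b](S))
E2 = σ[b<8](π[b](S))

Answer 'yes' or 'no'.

E1 row counts bottom-up:
  S → 5
  π[b](S) → 5
  σ[b=8](π[b](S)) → 1
E2 row counts bottom-up:
  S → 5
  π[b](S) → 5
  σ[b<8](π[b](S)) → 4

E1 result:
b
8
E2 result:
b
1
2
3
4
Witness: (1,) appears 0× in E1 but 1× in E2.

no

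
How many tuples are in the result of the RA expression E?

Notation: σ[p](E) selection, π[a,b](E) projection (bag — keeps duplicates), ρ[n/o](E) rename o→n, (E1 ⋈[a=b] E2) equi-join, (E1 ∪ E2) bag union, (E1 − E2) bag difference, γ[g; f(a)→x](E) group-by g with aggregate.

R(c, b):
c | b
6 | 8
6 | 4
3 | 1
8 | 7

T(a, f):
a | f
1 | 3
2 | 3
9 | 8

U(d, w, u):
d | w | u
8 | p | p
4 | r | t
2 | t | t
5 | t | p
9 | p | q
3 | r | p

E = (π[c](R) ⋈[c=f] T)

Per-node cardinality:
  R → 4
  π[c](R) → 4
  T → 3
  (π[c](R) ⋈[c=f] T) → 3

|E| = 3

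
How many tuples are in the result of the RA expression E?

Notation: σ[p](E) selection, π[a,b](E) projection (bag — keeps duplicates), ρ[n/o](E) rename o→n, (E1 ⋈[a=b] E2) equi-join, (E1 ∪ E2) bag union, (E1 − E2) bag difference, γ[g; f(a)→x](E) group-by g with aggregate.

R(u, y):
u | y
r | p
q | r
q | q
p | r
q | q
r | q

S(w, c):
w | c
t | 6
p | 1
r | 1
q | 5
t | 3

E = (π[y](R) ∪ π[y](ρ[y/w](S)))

Row counts bottom-up:
  R → 6
  π[y](R) → 6
  S → 5
  ρ[y/w](S) → 5
  π[y](ρ[y/w](S)) → 5
  (π[y](R) ∪ π[y](ρ[y/w](S))) → 11

|E| = 11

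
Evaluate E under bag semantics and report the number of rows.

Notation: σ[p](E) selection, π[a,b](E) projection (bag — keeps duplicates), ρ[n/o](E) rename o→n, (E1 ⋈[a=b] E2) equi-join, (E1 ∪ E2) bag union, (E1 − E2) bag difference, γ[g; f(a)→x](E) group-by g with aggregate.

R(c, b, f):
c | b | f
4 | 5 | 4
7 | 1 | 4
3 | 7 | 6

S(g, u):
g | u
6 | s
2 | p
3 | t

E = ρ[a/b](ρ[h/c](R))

Stepwise |·|:
  R → 3
  ρ[h/c](R) → 3
  ρ[a/b](ρ[h/c](R)) → 3

|E| = 3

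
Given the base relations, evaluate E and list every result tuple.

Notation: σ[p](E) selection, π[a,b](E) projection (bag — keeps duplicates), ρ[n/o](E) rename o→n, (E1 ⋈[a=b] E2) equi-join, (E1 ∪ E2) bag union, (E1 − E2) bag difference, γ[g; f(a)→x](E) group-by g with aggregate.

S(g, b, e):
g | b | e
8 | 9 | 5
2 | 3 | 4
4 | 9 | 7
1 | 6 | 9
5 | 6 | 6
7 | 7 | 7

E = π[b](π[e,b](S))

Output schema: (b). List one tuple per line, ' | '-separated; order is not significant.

Per-node cardinality:
  S → 6
  π[e,b](S) → 6
  π[b](π[e,b](S)) → 6

== RESULT ==
b
3
6
6
7
9
9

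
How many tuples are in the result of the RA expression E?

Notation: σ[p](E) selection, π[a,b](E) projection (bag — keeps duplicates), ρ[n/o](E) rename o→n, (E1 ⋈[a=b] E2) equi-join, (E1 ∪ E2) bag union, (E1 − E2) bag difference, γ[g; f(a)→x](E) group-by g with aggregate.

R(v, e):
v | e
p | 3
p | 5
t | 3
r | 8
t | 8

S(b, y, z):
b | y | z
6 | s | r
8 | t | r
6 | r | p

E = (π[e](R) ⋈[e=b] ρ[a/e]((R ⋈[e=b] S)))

Row counts bottom-up:
  R → 5
  π[e](R) → 5
  R → 5
  S → 3
  (R ⋈[e=b] S) → 2
  ρ[a/e]((R ⋈[e=b] S)) → 2
  (π[e](R) ⋈[e=b] ρ[a/e]((R ⋈[e=b] S))) → 4

|E| = 4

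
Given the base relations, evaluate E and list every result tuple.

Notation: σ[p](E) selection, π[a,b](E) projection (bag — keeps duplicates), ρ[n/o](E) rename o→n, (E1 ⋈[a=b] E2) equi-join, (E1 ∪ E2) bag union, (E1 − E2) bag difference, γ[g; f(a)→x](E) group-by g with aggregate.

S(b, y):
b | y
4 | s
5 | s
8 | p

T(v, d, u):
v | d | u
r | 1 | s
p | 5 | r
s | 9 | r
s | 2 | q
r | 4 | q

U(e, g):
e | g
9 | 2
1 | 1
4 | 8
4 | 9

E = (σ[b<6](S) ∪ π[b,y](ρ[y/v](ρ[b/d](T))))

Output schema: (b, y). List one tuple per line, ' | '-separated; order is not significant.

Row counts bottom-up:
  S → 3
  σ[b<6](S) → 2
  T → 5
  ρ[b/d](T) → 5
  ρ[y/v](ρ[b/d](T)) → 5
  π[b,y](ρ[y/v](ρ[b/d](T))) → 5
  (σ[b<6](S) ∪ π[b,y](ρ[y/v](ρ[b/d](T)))) → 7

== RESULT ==
b | y
1 | r
2 | s
4 | r
4 | s
5 | p
5 | s
9 | s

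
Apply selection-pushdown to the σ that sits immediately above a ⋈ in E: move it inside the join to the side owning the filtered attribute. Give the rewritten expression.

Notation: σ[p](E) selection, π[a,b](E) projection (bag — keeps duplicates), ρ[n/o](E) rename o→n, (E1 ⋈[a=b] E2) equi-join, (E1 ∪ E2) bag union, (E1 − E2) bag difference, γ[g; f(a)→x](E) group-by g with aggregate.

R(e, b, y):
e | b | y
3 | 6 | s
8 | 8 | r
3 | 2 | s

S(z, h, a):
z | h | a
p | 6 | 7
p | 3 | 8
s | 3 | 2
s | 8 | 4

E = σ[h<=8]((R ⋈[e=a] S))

σ filters on h, owned by the right side.
E' = (R ⋈[e=a] σ[h<=8](S))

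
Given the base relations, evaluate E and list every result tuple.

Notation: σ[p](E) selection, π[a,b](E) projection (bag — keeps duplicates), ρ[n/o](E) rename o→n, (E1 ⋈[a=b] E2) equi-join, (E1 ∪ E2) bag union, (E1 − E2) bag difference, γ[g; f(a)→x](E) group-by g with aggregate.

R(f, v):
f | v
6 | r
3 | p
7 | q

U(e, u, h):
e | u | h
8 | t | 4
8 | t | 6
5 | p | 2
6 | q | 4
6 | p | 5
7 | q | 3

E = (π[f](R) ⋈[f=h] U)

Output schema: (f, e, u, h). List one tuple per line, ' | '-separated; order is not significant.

Stepwise |·|:
  R → 3
  π[f](R) → 3
  U → 6
  (π[f](R) ⋈[f=h] U) → 2

== RESULT ==
f | e | u | h
3 | 7 | q | 3
6 | 8 | t | 6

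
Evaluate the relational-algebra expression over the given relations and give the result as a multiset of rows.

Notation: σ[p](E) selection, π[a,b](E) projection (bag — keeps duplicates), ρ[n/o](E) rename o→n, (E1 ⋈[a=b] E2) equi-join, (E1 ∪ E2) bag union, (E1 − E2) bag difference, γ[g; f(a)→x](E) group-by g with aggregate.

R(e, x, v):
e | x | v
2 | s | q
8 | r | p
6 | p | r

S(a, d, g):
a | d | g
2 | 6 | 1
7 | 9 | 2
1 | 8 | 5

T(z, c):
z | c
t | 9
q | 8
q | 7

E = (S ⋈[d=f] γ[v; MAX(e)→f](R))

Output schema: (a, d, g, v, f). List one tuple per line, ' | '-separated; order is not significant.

Subexpression sizes:
  S → 3
  R → 3
  γ[v; MAX(e)→f](R) → 3
  (S ⋈[d=f] γ[v; MAX(e)→f](R)) → 2

== RESULT ==
a | d | g | v | f
1 | 8 | 5 | p | 8
2 | 6 | 1 | r | 6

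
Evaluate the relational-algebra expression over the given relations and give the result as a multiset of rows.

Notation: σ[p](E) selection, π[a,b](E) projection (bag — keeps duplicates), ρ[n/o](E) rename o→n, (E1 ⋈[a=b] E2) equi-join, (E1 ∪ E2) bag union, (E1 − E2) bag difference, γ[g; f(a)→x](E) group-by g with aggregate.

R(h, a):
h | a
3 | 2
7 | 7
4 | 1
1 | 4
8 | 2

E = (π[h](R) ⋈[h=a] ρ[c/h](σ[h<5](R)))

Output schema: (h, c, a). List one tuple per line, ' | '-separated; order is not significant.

Subexpression sizes:
  R → 5
  π[h](R) → 5
  R → 5
  σ[h<5](R) → 3
  ρ[c/h](σ[h<5](R)) → 3
  (π[h](R) ⋈[h=a] ρ[c/h](σ[h<5](R))) → 2

== RESULT ==
h | c | a
1 | 4 | 1
4 | 1 | 4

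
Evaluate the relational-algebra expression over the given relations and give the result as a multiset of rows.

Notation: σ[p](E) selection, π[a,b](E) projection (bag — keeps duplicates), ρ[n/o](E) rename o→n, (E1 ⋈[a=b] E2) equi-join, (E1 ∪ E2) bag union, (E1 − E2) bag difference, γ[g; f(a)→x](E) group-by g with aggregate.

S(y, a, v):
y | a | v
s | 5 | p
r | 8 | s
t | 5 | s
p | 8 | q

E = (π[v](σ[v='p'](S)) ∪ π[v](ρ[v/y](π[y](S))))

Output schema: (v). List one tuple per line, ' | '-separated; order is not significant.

Subexpression sizes:
  S → 4
  σ[v='p'](S) → 1
  π[v](σ[v='p'](S)) → 1
  S → 4
  π[y](S) → 4
  ρ[v/y](π[y](S)) → 4
  π[v](ρ[v/y](π[y](S))) → 4
  (π[v](σ[v='p'](S)) ∪ π[v](ρ[v/y](π[y](S)))) → 5

== RESULT ==
v
p
p
r
s
t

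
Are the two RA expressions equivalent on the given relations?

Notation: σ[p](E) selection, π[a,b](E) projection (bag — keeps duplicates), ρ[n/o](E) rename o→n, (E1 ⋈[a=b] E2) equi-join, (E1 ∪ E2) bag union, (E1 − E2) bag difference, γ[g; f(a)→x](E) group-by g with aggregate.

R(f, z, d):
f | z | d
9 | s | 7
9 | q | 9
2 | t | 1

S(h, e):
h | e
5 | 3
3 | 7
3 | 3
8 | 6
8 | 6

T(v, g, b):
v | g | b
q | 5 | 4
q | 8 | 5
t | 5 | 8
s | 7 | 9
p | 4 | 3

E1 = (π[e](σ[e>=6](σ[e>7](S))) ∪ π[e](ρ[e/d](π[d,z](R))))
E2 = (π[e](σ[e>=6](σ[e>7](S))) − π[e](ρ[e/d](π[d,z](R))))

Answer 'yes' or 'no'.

E1 stepwise |·|:
  S → 5
  σ[e>7](S) → 0
  σ[e>=6](σ[e>7](S)) → 0
  π[e](σ[e>=6](σ[e>7](S))) → 0
  R → 3
  π[d,z](R) → 3
  ρ[e/d](π[d,z](R)) → 3
  π[e](ρ[e/d](π[d,z](R))) → 3
  (π[e](σ[e>=6](σ[e>7](S))) ∪ π[e](ρ[e/d](π[d,z](R)))) → 3
E2 stepwise |·|:
  S → 5
  σ[e>7](S) → 0
  σ[e>=6](σ[e>7](S)) → 0
  π[e](σ[e>=6](σ[e>7](S))) → 0
  R → 3
  π[d,z](R) → 3
  ρ[e/d](π[d,z](R)) → 3
  π[e](ρ[e/d](π[d,z](R))) → 3
  (π[e](σ[e>=6](σ[e>7](S))) − π[e](ρ[e/d](π[d,z](R)))) → 0

E1 result:
e
1
7
9
E2 result:
e
(0 rows)
Witness: (1,) appears 1× in E1 but 0× in E2.

no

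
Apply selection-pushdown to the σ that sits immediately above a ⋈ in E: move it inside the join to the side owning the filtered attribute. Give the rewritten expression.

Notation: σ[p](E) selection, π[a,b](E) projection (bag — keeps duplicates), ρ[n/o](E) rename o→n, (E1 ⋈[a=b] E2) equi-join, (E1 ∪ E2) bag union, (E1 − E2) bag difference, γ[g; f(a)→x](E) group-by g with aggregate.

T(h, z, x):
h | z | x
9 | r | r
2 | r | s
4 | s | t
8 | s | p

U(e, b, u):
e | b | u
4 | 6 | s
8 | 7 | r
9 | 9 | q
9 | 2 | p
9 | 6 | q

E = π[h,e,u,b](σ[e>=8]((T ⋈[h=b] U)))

σ filters on e, owned by the right side.
E' = π[h,e,u,b]((T ⋈[h=b] σ[e>=8](U)))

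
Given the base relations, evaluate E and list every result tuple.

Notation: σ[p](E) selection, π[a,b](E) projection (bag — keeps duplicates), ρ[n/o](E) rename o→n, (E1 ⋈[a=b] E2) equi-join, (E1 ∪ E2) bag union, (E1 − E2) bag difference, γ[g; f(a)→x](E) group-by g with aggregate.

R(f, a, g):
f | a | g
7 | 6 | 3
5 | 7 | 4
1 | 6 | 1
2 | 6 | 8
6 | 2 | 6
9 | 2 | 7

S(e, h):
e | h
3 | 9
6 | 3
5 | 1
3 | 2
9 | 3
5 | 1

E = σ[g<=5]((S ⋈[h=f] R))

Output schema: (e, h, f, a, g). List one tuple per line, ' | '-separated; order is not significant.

Subexpression sizes:
  S → 6
  R → 6
  (S ⋈[h=f] R) → 4
  σ[g<=5]((S ⋈[h=f] R)) → 2

== RESULT ==
e | h | f | a | g
5 | 1 | 1 | 6 | 1
5 | 1 | 1 | 6 | 1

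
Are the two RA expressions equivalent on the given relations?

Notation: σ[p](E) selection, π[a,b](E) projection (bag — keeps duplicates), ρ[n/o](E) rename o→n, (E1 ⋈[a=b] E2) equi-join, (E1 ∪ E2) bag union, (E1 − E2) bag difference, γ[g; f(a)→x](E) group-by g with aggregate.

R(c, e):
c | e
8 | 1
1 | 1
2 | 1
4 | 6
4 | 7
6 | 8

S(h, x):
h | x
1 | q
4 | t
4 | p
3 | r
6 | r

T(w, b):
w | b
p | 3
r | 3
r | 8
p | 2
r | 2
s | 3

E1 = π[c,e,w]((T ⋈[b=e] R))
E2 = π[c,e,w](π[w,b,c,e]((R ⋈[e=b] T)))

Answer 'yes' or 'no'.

E1 subexpression sizes:
  T → 6
  R → 6
  (T ⋈[b=e] R) → 1
  π[c,e,w]((T ⋈[b=e] R)) → 1
E2 subexpression sizes:
  R → 6
  T → 6
  (R ⋈[e=b] T) → 1
  π[w,b,c,e]((R ⋈[e=b] T)) → 1
  π[c,e,w](π[w,b,c,e]((R ⋈[e=b] T))) → 1

E1 and E2 produce the same multiset:
c | e | w
6 | 8 | r

yes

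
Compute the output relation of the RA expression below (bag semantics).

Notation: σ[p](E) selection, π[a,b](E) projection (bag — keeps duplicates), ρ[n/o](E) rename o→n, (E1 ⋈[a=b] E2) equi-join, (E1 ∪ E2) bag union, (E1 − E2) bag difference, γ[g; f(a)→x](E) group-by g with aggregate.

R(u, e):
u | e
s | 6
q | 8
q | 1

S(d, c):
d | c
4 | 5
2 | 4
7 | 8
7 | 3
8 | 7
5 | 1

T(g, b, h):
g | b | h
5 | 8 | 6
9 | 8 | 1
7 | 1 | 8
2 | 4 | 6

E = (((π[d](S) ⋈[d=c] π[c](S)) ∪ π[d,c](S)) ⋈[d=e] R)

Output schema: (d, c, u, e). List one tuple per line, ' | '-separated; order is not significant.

Stepwise |·|:
  S → 6
  π[d](S) → 6
  S → 6
  π[c](S) → 6
  (π[d](S) ⋈[d=c] π[c](S)) → 5
  S → 6
  π[d,c](S) → 6
  ((π[d](S) ⋈[d=c] π[c](S)) ∪ π[d,c](S)) → 11
  R → 3
  (((π[d](S) ⋈[d=c] π[c](S)) ∪ π[d,c](S)) ⋈[d=e] R) → 2

== RESULT ==
d | c | u | e
8 | 7 | q | 8
8 | 8 | q | 8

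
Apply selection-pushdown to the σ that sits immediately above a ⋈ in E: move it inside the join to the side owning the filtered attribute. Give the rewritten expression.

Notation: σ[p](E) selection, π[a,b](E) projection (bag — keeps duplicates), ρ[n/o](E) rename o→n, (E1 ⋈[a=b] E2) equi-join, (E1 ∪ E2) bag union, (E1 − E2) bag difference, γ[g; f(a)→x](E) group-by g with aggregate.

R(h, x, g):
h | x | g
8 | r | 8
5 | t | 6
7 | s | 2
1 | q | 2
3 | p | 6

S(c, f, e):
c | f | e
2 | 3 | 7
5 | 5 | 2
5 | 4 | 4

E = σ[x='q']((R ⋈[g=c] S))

σ filters on x, owned by the left side.
E' = (σ[x='q'](R) ⋈[g=c] S)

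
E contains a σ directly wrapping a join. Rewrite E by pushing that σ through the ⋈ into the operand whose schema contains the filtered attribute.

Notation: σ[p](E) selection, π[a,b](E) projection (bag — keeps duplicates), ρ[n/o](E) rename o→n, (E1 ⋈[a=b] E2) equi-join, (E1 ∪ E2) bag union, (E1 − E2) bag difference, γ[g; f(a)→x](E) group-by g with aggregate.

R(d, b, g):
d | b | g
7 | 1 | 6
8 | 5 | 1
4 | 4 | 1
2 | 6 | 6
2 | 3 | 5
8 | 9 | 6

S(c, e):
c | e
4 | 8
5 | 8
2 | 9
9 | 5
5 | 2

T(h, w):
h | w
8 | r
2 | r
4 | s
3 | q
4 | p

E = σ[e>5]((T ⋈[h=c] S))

σ filters on e, owned by the right side.
E' = (T ⋈[h=c] σ[e>5](S))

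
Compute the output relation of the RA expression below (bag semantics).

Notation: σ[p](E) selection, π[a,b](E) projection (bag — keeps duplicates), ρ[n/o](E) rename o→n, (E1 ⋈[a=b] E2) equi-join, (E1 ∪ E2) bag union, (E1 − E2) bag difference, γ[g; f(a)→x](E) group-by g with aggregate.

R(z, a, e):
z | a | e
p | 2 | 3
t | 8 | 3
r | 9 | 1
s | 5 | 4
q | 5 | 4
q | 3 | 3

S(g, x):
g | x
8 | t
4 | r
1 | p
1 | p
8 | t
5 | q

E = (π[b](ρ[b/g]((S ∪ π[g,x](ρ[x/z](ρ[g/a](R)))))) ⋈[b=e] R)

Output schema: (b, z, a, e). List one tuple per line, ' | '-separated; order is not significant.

Subexpression sizes:
  S → 6
  R → 6
  ρ[g/a](R) → 6
  ρ[x/z](ρ[g/a](R)) → 6
  π[g,x](ρ[x/z](ρ[g/a](R))) → 6
  (S ∪ π[g,x](ρ[x/z](ρ[g/a](R)))) → 12
  ρ[b/g]((S ∪ π[g,x](ρ[x/z](ρ[g/a](R))))) → 12
  π[b](ρ[b/g]((S ∪ π[g,x](ρ[x/z](ρ[g/a](R)))))) → 12
  R → 6
  (π[b](ρ[b/g]((S ∪ π[g,x](ρ[x/z](ρ[g/a](R)))))) ⋈[b=e] R) → 7

== RESULT ==
b | z | a | e
1 | r | 9 | 1
1 | r | 9 | 1
3 | p | 2 | 3
3 | q | 3 | 3
3 | t | 8 | 3
4 | q | 5 | 4
4 | s | 5 | 4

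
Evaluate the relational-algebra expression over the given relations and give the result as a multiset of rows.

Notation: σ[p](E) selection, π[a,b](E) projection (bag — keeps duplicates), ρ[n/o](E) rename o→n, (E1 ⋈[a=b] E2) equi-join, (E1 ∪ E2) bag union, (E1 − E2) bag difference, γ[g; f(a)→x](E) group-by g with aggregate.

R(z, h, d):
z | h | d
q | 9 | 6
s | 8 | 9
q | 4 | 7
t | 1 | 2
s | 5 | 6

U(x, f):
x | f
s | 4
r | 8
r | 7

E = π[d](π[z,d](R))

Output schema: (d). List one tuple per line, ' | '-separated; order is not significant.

Subexpression sizes:
  R → 5
  π[z,d](R) → 5
  π[d](π[z,d](R)) → 5

== RESULT ==
d
2
6
6
7
9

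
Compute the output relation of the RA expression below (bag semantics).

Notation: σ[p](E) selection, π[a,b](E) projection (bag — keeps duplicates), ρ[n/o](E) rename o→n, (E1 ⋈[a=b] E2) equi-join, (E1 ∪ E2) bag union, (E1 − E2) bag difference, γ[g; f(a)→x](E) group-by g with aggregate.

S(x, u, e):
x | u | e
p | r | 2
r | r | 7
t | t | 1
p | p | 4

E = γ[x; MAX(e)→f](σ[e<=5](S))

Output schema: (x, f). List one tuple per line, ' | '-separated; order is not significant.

Subexpression sizes:
  S → 4
  σ[e<=5](S) → 3
  γ[x; MAX(e)→f](σ[e<=5](S)) → 2

== RESULT ==
x | f
p | 4
t | 1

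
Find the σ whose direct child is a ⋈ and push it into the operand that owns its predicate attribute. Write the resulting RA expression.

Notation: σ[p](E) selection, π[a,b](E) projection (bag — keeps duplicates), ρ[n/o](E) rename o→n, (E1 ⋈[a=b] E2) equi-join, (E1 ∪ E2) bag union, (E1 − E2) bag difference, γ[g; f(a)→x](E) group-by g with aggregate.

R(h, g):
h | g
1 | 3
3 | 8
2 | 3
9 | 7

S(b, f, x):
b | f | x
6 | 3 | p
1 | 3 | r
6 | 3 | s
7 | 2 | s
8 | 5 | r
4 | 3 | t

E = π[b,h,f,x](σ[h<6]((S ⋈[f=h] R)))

σ filters on h, owned by the right side.
E' = π[b,h,f,x]((S ⋈[f=h] σ[h<6](R)))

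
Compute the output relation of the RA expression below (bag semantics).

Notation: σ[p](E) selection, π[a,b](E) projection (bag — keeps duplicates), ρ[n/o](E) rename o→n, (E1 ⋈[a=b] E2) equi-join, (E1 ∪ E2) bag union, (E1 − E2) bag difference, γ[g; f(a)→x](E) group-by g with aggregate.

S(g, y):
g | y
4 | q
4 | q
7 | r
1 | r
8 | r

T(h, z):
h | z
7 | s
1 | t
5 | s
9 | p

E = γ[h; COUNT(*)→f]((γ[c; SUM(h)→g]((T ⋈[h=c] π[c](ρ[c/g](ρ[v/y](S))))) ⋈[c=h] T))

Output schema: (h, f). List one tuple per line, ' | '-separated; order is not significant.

Row counts bottom-up:
  T → 4
  S → 5
  ρ[v/y](S) → 5
  ρ[c/g](ρ[v/y](S)) → 5
  π[c](ρ[c/g](ρ[v/y](S))) → 5
  (T ⋈[h=c] π[c](ρ[c/g](ρ[v/y](S)))) → 2
  γ[c; SUM(h)→g]((T ⋈[h=c] π[c](ρ[c/g](ρ[v/y](S))))) → 2
  T → 4
  (γ[c; SUM(h)→g]((T ⋈[h=c] π[c](ρ[c/g](ρ[v/y](S))))) ⋈[c=h] T) → 2
  γ[h; COUNT(*)→f]((γ[c; SUM(h)→g]((T ⋈[h=c] π[c](ρ[c/g](ρ[v/y](S))))) ⋈[c=h] T)) → 2

== RESULT ==
h | f
1 | 1
7 | 1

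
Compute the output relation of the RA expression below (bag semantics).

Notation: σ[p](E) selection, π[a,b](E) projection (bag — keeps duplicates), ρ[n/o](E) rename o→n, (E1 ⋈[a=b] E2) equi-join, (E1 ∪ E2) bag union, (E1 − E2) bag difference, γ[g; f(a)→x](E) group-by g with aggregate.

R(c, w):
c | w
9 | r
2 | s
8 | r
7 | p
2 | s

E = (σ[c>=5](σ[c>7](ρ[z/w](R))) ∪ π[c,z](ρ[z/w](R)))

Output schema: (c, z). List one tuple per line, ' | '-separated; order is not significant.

Stepwise |·|:
  R → 5
  ρ[z/w](R) → 5
  σ[c>7](ρ[z/w](R)) → 2
  σ[c>=5](σ[c>7](ρ[z/w](R))) → 2
  R → 5
  ρ[z/w](R) → 5
  π[c,z](ρ[z/w](R)) → 5
  (σ[c>=5](σ[c>7](ρ[z/w](R))) ∪ π[c,z](ρ[z/w](R))) → 7

== RESULT ==
c | z
2 | s
2 | s
7 | p
8 | r
8 | r
9 | r
9 | r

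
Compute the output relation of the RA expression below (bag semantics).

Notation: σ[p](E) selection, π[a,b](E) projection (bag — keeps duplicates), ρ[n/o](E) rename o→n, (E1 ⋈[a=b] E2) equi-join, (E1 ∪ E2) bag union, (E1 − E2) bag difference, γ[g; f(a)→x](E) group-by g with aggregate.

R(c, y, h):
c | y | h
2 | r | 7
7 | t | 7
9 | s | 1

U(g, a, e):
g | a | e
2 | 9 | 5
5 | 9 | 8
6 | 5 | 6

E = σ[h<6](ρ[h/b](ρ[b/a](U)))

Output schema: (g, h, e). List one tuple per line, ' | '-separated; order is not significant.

Subexpression sizes:
  U → 3
  ρ[b/a](U) → 3
  ρ[h/b](ρ[b/a](U)) → 3
  σ[h<6](ρ[h/b](ρ[b/a](U))) → 1

== RESULT ==
g | h | e
6 | 5 | 6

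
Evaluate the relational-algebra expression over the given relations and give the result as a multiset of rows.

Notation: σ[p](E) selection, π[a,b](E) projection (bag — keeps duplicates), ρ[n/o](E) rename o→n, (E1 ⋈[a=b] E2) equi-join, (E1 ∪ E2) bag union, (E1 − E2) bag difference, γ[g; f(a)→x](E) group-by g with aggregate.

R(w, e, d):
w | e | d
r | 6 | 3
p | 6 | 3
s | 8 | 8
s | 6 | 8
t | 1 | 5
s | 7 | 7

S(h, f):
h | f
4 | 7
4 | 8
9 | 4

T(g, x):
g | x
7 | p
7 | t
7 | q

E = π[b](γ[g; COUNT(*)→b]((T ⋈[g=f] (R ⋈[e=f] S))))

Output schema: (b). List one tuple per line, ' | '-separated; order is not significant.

Row counts bottom-up:
  T → 3
  R → 6
  S → 3
  (R ⋈[e=f] S) → 2
  (T ⋈[g=f] (R ⋈[e=f] S)) → 3
  γ[g; COUNT(*)→b]((T ⋈[g=f] (R ⋈[e=f] S))) → 1
  π[b](γ[g; COUNT(*)→b]((T ⋈[g=f] (R ⋈[e=f] S)))) → 1

== RESULT ==
b
3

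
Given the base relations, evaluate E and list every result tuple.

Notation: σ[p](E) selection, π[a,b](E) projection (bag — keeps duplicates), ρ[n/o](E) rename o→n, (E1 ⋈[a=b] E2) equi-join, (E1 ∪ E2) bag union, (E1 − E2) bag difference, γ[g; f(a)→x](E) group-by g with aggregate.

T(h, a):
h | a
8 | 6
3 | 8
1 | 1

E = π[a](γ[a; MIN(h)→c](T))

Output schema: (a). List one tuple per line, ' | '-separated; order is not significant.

Subexpression sizes:
  T → 3
  γ[a; MIN(h)→c](T) → 3
  π[a](γ[a; MIN(h)→c](T)) → 3

== RESULT ==
a
1
6
8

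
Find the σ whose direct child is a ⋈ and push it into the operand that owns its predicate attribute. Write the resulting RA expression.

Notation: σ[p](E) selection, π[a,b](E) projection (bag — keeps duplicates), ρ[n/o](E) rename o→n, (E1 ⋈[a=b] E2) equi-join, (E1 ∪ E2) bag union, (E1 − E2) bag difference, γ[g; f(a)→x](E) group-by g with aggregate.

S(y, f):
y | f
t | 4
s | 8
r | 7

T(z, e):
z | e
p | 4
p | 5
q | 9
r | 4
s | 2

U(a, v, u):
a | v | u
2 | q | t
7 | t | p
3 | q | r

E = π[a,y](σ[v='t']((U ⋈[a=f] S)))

σ filters on v, owned by the left side.
E' = π[a,y]((σ[v='t'](U) ⋈[a=f] S))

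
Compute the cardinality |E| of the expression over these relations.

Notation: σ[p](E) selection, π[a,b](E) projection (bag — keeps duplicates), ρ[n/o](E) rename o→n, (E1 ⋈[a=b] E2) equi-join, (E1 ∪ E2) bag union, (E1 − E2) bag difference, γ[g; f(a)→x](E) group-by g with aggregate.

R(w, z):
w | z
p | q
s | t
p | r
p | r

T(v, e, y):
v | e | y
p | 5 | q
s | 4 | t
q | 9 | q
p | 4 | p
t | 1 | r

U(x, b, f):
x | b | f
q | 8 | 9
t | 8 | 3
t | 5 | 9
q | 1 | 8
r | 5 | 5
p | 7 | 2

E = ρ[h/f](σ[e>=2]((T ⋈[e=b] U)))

Per-node cardinality:
  T → 5
  U → 6
  (T ⋈[e=b] U) → 3
  σ[e>=2]((T ⋈[e=b] U)) → 2
  ρ[h/f](σ[e>=2]((T ⋈[e=b] U))) → 2

|E| = 2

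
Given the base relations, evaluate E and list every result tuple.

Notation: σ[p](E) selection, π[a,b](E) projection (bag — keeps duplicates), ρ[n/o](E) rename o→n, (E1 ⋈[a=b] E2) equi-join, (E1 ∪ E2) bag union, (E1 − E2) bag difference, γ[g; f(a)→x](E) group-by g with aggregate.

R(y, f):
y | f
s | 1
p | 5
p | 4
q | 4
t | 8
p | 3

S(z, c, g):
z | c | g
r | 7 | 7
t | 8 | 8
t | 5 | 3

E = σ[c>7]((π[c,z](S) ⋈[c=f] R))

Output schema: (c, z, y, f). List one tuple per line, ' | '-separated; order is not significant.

Per-node cardinality:
  S → 3
  π[c,z](S) → 3
  R → 6
  (π[c,z](S) ⋈[c=f] R) → 2
  σ[c>7]((π[c,z](S) ⋈[c=f] R)) → 1

== RESULT ==
c | z | y | f
8 | t | t | 8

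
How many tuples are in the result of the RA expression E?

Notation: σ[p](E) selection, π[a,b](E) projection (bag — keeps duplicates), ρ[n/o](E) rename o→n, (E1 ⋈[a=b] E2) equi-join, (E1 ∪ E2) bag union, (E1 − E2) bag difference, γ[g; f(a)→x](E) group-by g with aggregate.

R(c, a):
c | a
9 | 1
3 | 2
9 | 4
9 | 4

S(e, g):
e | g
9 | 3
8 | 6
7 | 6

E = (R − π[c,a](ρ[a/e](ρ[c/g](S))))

Subexpression sizes:
  R → 4
  S → 3
  ρ[c/g](S) → 3
  ρ[a/e](ρ[c/g](S)) → 3
  π[c,a](ρ[a/e](ρ[c/g](S))) → 3
  (R − π[c,a](ρ[a/e](ρ[c/g](S)))) → 4

|E| = 4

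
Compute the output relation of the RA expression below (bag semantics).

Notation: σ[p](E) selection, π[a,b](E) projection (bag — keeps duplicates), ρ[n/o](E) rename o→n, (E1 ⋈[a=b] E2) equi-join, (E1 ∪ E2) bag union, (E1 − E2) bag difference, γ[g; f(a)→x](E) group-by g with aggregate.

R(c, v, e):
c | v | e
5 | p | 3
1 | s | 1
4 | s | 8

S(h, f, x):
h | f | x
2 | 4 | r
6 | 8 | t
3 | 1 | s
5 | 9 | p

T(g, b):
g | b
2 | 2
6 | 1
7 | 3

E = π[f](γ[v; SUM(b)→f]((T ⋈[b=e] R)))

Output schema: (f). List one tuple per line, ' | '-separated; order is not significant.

Per-node cardinality:
  T → 3
  R → 3
  (T ⋈[b=e] R) → 2
  γ[v; SUM(b)→f]((T ⋈[b=e] R)) → 2
  π[f](γ[v; SUM(b)→f]((T ⋈[b=e] R))) → 2

== RESULT ==
f
1
3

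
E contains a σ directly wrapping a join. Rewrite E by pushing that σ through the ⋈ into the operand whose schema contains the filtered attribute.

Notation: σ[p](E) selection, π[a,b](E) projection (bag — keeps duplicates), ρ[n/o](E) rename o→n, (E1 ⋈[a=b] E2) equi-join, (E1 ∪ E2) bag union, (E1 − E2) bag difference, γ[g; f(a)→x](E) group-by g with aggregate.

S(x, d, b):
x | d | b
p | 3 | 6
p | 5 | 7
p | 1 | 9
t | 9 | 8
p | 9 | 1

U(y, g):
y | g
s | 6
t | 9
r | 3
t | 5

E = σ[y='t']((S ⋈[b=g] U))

σ filters on y, owned by the right side.
E' = (S ⋈[b=g] σ[y='t'](U))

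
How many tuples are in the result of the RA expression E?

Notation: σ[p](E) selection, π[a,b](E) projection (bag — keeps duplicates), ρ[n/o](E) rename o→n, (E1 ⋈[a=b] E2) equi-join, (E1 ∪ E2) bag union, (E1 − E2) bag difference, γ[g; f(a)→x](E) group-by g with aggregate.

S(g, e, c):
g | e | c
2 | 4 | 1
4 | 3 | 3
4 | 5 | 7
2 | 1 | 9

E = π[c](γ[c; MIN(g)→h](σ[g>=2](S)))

Subexpression sizes:
  S → 4
  σ[g>=2](S) → 4
  γ[c; MIN(g)→h](σ[g>=2](S)) → 4
  π[c](γ[c; MIN(g)→h](σ[g>=2](S))) → 4

|E| = 4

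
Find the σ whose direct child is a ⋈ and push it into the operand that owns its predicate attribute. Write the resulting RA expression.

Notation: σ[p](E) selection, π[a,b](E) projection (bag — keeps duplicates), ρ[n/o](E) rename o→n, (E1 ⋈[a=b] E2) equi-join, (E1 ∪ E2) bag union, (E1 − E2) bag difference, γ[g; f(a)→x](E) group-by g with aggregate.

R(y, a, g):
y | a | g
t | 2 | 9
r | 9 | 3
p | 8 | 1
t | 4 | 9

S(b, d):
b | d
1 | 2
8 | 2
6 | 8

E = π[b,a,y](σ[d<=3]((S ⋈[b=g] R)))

σ filters on d, owned by the left side.
E' = π[b,a,y]((σ[d<=3](S) ⋈[b=g] R))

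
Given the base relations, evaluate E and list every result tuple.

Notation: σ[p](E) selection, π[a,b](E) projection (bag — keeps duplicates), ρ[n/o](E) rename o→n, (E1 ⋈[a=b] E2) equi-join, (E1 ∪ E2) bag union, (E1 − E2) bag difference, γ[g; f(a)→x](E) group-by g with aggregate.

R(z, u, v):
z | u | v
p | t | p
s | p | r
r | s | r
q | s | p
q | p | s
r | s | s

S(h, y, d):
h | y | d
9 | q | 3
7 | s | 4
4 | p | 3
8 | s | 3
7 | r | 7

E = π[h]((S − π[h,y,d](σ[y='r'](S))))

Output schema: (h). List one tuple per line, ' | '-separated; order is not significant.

Stepwise |·|:
  S → 5
  S → 5
  σ[y='r'](S) → 1
  π[h,y,d](σ[y='r'](S)) → 1
  (S − π[h,y,d](σ[y='r'](S))) → 4
  π[h]((S − π[h,y,d](σ[y='r'](S)))) → 4

== RESULT ==
h
4
7
8
9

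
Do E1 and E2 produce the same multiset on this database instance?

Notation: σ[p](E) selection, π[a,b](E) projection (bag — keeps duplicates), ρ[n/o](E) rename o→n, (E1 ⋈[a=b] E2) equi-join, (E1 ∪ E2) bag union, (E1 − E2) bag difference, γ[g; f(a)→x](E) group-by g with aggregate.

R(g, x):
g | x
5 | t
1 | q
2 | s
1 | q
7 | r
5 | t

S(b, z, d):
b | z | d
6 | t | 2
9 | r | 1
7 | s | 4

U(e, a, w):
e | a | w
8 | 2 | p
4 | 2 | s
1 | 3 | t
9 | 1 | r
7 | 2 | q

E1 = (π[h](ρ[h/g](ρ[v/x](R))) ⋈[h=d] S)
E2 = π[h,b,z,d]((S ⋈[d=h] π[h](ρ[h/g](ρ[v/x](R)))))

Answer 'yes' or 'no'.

E1 stepwise |·|:
  R → 6
  ρ[v/x](R) → 6
  ρ[h/g](ρ[v/x](R)) → 6
  π[h](ρ[h/g](ρ[v/x](R))) → 6
  S → 3
  (π[h](ρ[h/g](ρ[v/x](R))) ⋈[h=d] S) → 3
E2 stepwise |·|:
  S → 3
  R → 6
  ρ[v/x](R) → 6
  ρ[h/g](ρ[v/x](R)) → 6
  π[h](ρ[h/g](ρ[v/x](R))) → 6
  (S ⋈[d=h] π[h](ρ[h/g](ρ[v/x](R)))) → 3
  π[h,b,z,d]((S ⋈[d=h] π[h](ρ[h/g](ρ[v/x](R))))) → 3

E1 and E2 produce the same multiset:
h | b | z | d
1 | 9 | r | 1
1 | 9 | r | 1
2 | 6 | t | 2

yes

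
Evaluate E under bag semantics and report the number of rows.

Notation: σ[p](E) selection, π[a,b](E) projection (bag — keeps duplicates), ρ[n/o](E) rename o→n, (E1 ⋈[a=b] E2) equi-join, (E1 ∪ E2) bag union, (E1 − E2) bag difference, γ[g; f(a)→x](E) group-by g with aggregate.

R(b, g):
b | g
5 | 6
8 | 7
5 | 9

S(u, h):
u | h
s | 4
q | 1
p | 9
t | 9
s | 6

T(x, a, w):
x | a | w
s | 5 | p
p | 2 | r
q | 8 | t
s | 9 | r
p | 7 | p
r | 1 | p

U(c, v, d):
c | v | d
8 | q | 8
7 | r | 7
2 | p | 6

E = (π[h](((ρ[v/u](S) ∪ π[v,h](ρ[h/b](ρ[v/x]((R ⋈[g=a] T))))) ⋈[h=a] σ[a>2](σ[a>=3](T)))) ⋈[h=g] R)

Per-node cardinality:
  S → 5
  ρ[v/u](S) → 5
  R → 3
  T → 6
  (R ⋈[g=a] T) → 2
  ρ[v/x]((R ⋈[g=a] T)) → 2
  ρ[h/b](ρ[v/x]((R ⋈[g=a] T))) → 2
  π[v,h](ρ[h/b](ρ[v/x]((R ⋈[g=a] T)))) → 2
  (ρ[v/u](S) ∪ π[v,h](ρ[h/b](ρ[v/x]((R ⋈[g=a] T))))) → 7
  T → 6
  σ[a>=3](T) → 4
  σ[a>2](σ[a>=3](T)) → 4
  ((ρ[v/u](S) ∪ π[v,h](ρ[h/b](ρ[v/x]((R ⋈[g=a] T))))) ⋈[h=a] σ[a>2](σ[a>=3](T))) → 4
  π[h](((ρ[v/u](S) ∪ π[v,h](ρ[h/b](ρ[v/x]((R ⋈[g=a] T))))) ⋈[h=a] σ[a>2](σ[a>=3](T)))) → 4
  R → 3
  (π[h](((ρ[v/u](S) ∪ π[v,h](ρ[h/b](ρ[v/x]((R ⋈[g=a] T))))) ⋈[h=a] σ[a>2](σ[a>=3](T)))) ⋈[h=g] R) → 2

|E| = 2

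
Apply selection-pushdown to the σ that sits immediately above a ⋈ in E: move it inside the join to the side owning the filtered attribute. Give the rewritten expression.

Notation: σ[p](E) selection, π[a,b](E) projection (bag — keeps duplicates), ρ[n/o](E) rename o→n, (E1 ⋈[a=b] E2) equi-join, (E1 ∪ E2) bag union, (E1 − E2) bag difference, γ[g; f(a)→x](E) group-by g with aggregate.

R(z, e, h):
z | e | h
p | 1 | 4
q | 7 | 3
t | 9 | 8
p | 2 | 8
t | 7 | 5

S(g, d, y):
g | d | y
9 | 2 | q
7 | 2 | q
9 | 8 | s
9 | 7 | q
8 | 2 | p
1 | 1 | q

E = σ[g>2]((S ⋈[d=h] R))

σ filters on g, owned by the left side.
E' = (σ[g>2](S) ⋈[d=h] R)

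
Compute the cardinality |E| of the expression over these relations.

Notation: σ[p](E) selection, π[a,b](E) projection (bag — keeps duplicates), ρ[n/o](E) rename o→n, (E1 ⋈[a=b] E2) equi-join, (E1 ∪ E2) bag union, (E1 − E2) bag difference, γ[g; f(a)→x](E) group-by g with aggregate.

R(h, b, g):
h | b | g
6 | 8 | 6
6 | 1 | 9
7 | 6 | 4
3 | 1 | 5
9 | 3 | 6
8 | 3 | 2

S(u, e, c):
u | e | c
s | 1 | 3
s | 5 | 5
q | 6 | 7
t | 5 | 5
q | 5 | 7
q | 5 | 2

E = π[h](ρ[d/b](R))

Per-node cardinality:
  R → 6
  ρ[d/b](R) → 6
  π[h](ρ[d/b](R)) → 6

|E| = 6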